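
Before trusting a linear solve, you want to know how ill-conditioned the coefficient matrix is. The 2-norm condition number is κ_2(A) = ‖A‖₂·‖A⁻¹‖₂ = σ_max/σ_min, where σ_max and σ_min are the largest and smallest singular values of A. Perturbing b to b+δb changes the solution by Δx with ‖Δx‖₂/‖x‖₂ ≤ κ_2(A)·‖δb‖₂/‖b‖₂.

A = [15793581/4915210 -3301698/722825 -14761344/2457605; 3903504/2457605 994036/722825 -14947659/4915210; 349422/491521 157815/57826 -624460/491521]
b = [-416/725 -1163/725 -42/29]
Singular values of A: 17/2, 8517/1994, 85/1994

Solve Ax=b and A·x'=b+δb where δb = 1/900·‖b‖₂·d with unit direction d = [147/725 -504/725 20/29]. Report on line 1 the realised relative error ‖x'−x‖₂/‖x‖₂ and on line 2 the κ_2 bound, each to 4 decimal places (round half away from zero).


0.1207
0.2216

from the listed singular values, σ₁ = 17/2, σ_n = 85/1994
condition number: (17/2) ÷ (85/1994) = 199.4000
κ_2(A)·‖δb‖/‖b‖ = 0.2216
solve Ax = b  →  x = [-0.1525 -0.3578 0.2860]
2-norm of b is 2.2361; of x, 0.4828
δb = ε·‖b‖·d = [0.0005 -0.0017 0.0017]; solving A·Δx = δb gives ‖Δx‖ = 0.0583
dividing the unrounded norms, ‖Δx‖/‖x‖ = 0.1207
realised/bound (from unrounded values) ≈ 0.5449


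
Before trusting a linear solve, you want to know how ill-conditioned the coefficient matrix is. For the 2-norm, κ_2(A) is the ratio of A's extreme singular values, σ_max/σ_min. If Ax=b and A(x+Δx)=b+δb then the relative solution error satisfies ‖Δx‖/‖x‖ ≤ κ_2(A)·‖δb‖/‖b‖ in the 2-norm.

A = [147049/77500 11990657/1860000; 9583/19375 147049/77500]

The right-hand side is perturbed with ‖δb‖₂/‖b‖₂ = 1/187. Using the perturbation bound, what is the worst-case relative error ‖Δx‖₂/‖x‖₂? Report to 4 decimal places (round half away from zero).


0.6366

AᵀA = [36948401/9610000 3037591193/230640000; 3037591193/230640000 249969501649/5535360000]; tr = 434002849/8856576, det = 1500625/8856576
eigenvalues of AᵀA: λ = (tr ± √(tr²−4·det))/2 = 49, 30625/8856576
so κ_2 = √(49 / (30625/8856576)) = 119.0400
κ_2(A)·‖δb‖/‖b‖ = 0.6366


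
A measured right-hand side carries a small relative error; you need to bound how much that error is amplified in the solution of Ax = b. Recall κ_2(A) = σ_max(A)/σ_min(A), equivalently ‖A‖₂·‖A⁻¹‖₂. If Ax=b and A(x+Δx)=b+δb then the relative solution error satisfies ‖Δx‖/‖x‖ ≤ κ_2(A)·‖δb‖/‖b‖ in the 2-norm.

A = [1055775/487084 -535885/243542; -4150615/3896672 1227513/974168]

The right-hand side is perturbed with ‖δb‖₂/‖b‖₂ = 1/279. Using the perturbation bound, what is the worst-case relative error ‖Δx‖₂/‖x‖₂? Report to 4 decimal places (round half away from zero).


0.1133

M = AᵀA = [306456399025/52539974656 -80275783455/13134993664; -80275783455/13134993664 21112636321/3283748416]. tr(M)=766062521/62473216, det(M)=37515625/249892864
solving λ² − 766062521/62473216·λ + 37515625/249892864 = 0 gives λ = 49/4, 765625/62473216
κ = σ_max/σ_min = (7/2)/(875/7904) = 31.6160
bound on ‖Δx‖/‖x‖: κ·ε = 31.6160·1/279 = 0.1133


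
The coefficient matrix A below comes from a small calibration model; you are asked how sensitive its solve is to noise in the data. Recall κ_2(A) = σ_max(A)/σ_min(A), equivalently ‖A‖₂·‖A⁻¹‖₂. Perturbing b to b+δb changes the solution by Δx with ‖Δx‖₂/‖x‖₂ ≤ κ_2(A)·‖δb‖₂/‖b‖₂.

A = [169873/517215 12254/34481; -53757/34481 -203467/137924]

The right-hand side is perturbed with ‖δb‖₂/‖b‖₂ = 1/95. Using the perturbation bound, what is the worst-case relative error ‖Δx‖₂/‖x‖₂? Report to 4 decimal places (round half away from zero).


0.7326

AᵀA = [403965034/159138225 102553913/42436860; 102553913/42436860 26056745/11316496]; tr = 14656609/3027600, det = 14641/3027600
λ_max, λ_min = (14656609/3027600 ± √214638879012481/9166361760000)/2 = 121/25, 121/121104
κ_2(A) = √(λ_max/λ_min) = √((121/25) / (121/121104)) = 69.6000
perturbation bound = 69.6000·1/95 = 0.7326


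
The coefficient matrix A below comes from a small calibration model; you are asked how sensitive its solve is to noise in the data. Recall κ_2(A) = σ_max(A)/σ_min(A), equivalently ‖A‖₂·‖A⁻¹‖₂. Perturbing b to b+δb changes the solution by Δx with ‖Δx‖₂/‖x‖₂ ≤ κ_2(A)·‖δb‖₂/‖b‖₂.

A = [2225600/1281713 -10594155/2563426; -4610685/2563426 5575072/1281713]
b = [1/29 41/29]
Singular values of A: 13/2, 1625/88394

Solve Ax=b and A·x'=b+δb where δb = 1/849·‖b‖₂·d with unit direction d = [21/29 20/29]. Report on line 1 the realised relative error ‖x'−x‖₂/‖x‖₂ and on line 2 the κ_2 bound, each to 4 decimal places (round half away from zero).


0.0017
0.4165

σ_max = 13/2, σ_min = 1625/88394
condition number: (13/2) ÷ (1625/88394) = 353.5760
perturbation bound = 353.5760·1/849 = 0.4165
solve Ax = b  →  x = [50.1528 21.0637]
‖b‖ = 1.4142, ‖x‖ = 54.3965
δb = ε·‖b‖·d = [0.0012 0.0011]; solving A·Δx = δb gives ‖Δx‖ = 0.0906
relative error = 0.0017
so the bound overstates the realised error by a factor of ≈ 250.0170 (computed from the unrounded values)


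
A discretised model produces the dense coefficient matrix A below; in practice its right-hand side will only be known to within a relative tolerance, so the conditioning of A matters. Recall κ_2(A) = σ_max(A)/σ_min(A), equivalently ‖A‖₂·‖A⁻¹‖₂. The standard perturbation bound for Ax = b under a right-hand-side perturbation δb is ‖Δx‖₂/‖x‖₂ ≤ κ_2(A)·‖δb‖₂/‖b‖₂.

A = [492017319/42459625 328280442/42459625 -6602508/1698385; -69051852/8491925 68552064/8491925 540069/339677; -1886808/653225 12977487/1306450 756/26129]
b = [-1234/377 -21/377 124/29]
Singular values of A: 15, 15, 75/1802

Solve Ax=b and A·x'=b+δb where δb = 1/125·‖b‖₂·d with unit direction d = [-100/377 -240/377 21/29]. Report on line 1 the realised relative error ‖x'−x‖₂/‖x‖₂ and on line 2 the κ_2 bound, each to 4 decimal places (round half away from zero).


from the listed singular values, σ₁ = 15, σ_n = 75/1802
condition number: 15 ÷ (75/1802) = 360.4000
bound on ‖Δx‖/‖x‖: κ·ε = 360.4000·1/125 = 2.8832
solve Ax = b  →  x = [25.6118 7.6090 92.3184]
‖b‖₂ = 5.3852 and ‖x‖₂ = 96.1070
with δb = [-0.0114 -0.0274 0.0312], A·Δx = δb → ‖Δx‖ = 1.0351
dividing the unrounded norms, ‖Δx‖/‖x‖ = 0.0108
tightness: 0.0108 against a bound of 2.8832 (unrounded ratio ≈ 0.0037)

0.0108
2.8832


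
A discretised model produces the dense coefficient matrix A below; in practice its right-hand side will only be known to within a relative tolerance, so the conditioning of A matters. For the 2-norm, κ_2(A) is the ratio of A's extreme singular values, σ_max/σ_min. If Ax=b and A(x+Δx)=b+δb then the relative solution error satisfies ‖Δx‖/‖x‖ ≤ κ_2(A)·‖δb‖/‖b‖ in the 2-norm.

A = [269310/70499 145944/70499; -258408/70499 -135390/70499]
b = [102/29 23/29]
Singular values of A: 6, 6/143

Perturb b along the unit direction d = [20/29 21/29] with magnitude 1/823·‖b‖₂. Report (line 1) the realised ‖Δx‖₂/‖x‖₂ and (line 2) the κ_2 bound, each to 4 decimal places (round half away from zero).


0.0015
0.1738

from the listed singular values, σ₁ = 6, σ_n = 6/143
κ = σ_max/σ_min = 6/(6/143) = 143.0000
κ_2(A)·‖δb‖/‖b‖ = 0.1738
solve Ax = b  →  x = [-33.3529 63.2451]
‖b‖ = 3.6056, ‖x‖ = 71.5008
δb = ε·‖b‖·d = [0.0030 0.0032]; solving A·Δx = δb gives ‖Δx‖ = 0.1044
realised ‖Δx‖/‖x‖ = 0.0015
so the bound overstates the realised error by a factor of ≈ 118.9845 (computed from the unrounded values)


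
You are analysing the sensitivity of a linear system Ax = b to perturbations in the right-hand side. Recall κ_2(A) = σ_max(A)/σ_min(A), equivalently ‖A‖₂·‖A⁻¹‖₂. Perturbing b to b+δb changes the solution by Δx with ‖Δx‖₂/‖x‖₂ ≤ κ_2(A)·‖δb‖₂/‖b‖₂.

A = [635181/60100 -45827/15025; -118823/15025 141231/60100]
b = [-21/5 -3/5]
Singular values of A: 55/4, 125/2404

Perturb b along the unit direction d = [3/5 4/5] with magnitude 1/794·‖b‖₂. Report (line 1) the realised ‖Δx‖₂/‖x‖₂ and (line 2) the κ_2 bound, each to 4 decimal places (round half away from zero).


from the listed singular values, σ₁ = 55/4, σ_n = 125/2404
κ = σ_max/σ_min = (55/4)/(125/2404) = 264.4400
worst-case relative error ≤ 264.4400 × 1/794 = 0.3330
solve Ax = b  →  x = [-16.3643 -55.3271]
‖b‖ = 4.2426, ‖x‖ = 57.6964
Δx = A⁻¹·δb where δb = 1/794·4.2426·d; ‖Δx‖ = 0.1028
realised ‖Δx‖/‖x‖ = 0.0018
so the bound overstates the realised error by a factor of ≈ 186.9887 (computed from the unrounded values)

0.0018
0.3330


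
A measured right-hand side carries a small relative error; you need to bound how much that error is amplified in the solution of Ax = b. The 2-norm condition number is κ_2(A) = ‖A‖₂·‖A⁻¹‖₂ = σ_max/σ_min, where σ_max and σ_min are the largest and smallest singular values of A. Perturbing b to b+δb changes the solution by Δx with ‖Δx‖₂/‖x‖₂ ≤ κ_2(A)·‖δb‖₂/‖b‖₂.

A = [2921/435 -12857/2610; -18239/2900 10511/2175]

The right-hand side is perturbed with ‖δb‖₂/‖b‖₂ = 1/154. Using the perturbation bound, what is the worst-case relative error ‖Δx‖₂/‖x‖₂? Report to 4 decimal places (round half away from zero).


M = AᵀA = [7618129/90000 -4284371/67500; -4284371/67500 9643141/202500]. tr(M)=4285429/32400, det(M)=279841/129600
solving λ² − 4285429/32400·λ + 279841/129600 = 0 gives λ = 529/4, 529/32400
so κ_2 = √((529/4) / (529/32400)) = 90.0000
bound on ‖Δx‖/‖x‖: κ·ε = 90.0000·1/154 = 0.5844

0.5844


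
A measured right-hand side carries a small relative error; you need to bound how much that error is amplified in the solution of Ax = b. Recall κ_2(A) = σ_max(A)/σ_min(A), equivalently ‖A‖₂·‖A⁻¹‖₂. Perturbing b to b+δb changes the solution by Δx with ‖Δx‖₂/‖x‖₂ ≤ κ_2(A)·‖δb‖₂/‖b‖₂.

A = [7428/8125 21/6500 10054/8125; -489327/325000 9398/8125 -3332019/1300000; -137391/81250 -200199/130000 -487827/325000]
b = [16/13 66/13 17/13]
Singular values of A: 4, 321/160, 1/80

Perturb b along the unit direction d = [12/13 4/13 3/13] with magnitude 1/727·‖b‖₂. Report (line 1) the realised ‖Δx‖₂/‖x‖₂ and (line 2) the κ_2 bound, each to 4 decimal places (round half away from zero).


0.0025
0.4402

largest singular value 4, smallest 1/80
κ = σ_max/σ_min = 4/(1/80) = 320.0000
perturbation bound = 320.0000·1/727 = 0.4402
solve Ax = b  →  x = [-184.6967 68.1570 137.2725]
‖b‖₂ = 5.3852 and ‖x‖₂ = 240.0042
Δx = A⁻¹·δb where δb = 1/727·5.3852·d; ‖Δx‖ = 0.5926
relative error = 0.0025
realised/bound (from unrounded values) ≈ 0.0056


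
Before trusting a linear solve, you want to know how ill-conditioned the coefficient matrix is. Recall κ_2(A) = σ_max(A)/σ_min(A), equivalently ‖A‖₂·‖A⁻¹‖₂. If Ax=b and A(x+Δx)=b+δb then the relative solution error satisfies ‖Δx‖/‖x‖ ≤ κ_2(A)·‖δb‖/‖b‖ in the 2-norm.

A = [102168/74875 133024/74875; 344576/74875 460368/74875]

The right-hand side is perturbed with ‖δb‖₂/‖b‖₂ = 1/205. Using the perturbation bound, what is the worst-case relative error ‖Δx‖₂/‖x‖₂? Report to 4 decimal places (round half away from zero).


1.4610

M = AᵀA = [206673472/8970025 275556096/8970025; 275556096/8970025 367414528/8970025]. tr(M)=22963520/358801, det(M)=16384/358801
eigenvalues of AᵀA: λ = (tr ± √(tr²−4·det))/2 = 64, 256/358801
κ = σ_max/σ_min = 8/(16/599) = 299.5000
perturbation bound = 299.5000·1/205 = 1.4610


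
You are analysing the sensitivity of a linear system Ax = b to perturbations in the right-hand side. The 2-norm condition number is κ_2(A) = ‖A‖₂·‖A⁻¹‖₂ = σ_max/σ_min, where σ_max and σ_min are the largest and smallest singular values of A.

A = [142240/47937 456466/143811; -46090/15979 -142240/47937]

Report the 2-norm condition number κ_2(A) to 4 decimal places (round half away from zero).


102.6000

AᵀA = [46790500/2732409 147360640/8197227; 147360640/8197227 464270116/24591681]; tr = 1052776/29241, det = 400/3249
char-poly roots: 36 and 100/29241
κ = σ_max/σ_min = 6/(10/171) = 102.6000


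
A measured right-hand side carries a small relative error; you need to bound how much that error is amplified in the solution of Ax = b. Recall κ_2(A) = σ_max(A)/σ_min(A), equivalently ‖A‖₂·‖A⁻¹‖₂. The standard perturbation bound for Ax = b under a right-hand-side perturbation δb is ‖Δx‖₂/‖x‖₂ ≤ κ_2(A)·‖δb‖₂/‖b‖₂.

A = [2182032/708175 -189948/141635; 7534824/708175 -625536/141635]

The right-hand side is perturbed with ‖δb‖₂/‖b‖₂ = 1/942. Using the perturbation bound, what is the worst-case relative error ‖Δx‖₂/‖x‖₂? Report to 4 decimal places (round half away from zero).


0.2313

M = AᵀA = [98455738176/802418929 -41022210240/802418929; -41022210240/802418929 17095021200/802418929]. tr(M)=683732304/4748041, det(M)=2073600/4748041
λ_max, λ_min = (683732304/4748041 ± √467450481381878016/22543893337681)/2 = 144, 14400/4748041
κ = σ_max/σ_min = 12/(120/2179) = 217.9000
κ_2(A)·‖δb‖/‖b‖ = 0.2313


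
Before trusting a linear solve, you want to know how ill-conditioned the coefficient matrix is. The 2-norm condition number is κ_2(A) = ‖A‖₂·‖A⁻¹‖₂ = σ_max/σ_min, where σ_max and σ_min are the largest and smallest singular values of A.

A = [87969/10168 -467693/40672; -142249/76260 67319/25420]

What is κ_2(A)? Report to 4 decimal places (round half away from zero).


148.8000

form AᵀA = [1083945109/13838400 -1926771791/18451200; -1926771791/18451200 3425613809/24601600] with trace 1926945841/8856576 and determinant 302934025/141705216
char-poly roots: 3481/16 and 87025/8856576
κ = σ_max/σ_min = (59/4)/(295/2976) = 148.8000


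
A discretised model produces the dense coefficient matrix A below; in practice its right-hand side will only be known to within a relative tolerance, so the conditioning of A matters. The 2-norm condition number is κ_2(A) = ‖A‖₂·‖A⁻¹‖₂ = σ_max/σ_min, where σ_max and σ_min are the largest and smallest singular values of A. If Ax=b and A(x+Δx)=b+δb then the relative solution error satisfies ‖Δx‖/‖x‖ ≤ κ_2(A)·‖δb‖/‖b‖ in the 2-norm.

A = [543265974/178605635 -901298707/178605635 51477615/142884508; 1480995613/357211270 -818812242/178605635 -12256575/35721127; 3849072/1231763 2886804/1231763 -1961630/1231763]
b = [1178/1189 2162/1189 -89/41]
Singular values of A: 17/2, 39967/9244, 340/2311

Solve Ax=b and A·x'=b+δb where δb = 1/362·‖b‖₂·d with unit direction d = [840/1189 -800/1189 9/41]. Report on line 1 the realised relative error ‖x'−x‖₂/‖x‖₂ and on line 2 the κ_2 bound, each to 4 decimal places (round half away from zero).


0.0083
0.1596

from the listed singular values, σ₁ = 17/2, σ_n = 340/2311
κ = σ_max/σ_min = (17/2)/(340/2311) = 57.7750
κ_2(A)·‖δb‖/‖b‖ = 0.1596
solve Ax = b  →  x = [-2.2918 -2.0130 -6.0963]
‖b‖₂ = 3.0000 and ‖x‖₂ = 6.8168
Δx = A⁻¹·δb where δb = 1/362·3.0000·d; ‖Δx‖ = 0.0563
realised ‖Δx‖/‖x‖ = 0.0083
so the bound overstates the realised error by a factor of ≈ 19.3144 (computed from the unrounded values)


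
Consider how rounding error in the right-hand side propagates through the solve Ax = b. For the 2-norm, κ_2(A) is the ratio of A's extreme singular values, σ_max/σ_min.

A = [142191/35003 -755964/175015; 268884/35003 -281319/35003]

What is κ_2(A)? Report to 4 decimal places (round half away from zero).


form AᵀA = [320127633/4239481 -1680630336/21197405; -1680630336/21197405 8823498489/105987025] with trace 20007954/126025 and determinant 35721/126025
eigenvalues of AᵀA: λ = (tr ± √(tr²−4·det))/2 = 3969/25, 9/5041
so κ_2 = √((3969/25) / (9/5041)) = 298.2000

298.2000


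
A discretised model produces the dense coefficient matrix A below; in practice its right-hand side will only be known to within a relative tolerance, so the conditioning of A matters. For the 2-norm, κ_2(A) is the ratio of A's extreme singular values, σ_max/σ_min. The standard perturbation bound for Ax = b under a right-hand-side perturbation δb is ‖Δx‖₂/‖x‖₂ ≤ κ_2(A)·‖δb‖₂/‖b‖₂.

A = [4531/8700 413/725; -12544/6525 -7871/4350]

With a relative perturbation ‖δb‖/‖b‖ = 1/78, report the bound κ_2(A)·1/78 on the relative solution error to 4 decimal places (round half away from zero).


M = AᵀA = [4323841/1089936 342895/90828; 342895/90828 108949/30276]. tr(M)=9805/1296, det(M)=121/5184
λ_max, λ_min = (9805/1296 ± √95981209/1679616)/2 = 121/16, 1/324
σ_max=√(121/16)=(11/4), σ_min=√(1/324)=(1/18) → κ = 49.5000
perturbation bound = 49.5000·1/78 = 0.6346

0.6346


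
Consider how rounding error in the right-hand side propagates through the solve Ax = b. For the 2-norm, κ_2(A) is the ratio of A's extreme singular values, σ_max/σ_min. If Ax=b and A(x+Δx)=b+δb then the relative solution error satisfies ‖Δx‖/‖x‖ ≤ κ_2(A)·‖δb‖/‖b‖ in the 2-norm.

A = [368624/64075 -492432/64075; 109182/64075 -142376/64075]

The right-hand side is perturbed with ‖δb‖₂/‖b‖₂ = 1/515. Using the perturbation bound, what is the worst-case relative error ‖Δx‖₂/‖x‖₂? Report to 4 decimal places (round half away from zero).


AᵀA = [236486980/6568969 -315307440/6568969; -315307440/6568969 420416320/6568969]; tr = 656903300/6568969, det = 640000/6568969
eigenvalues of AᵀA: λ = (tr ± √(tr²−4·det))/2 = 100, 6400/6568969
σ_max=√100=10, σ_min=√(6400/6568969)=(80/2563) → κ = 320.3750
perturbation bound = 320.3750·1/515 = 0.6221

0.6221


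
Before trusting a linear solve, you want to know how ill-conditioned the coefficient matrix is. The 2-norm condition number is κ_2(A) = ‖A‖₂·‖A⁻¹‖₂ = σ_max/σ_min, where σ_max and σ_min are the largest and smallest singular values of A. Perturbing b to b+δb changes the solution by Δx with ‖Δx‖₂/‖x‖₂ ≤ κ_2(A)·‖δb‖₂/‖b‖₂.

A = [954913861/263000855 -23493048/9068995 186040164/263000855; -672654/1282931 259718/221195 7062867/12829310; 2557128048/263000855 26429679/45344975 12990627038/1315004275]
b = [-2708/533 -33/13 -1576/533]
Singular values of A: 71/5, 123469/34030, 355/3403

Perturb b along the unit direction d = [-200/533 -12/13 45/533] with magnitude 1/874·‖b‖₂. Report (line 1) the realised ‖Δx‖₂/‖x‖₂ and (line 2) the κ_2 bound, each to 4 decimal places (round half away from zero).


from the listed singular values, σ₁ = 71/5, σ_n = 355/3403
condition number: (71/5) ÷ (355/3403) = 136.1200
perturbation bound = 136.1200·1/874 = 0.1557
solve Ax = b  →  x = [-21.7013 -22.3447 22.3779]
2-norm of b is 6.4031; of x, 38.3536
Δx = A⁻¹·δb where δb = 1/874·6.4031·d; ‖Δx‖ = 0.0702
relative error = 0.0018
tightness: 0.0018 against a bound of 0.1557 (unrounded ratio ≈ 0.0118)

0.0018
0.1557


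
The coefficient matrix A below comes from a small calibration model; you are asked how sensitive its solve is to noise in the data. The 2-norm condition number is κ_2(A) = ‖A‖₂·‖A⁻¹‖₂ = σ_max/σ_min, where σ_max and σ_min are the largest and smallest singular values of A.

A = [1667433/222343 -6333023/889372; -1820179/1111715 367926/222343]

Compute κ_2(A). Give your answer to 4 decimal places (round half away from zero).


149.6000

M = AᵀA = [43320268786/735223225 -33003106731/588178580; -33003106731/588178580 25147586545/470542864]. tr(M)=1571716961/13987600, det(M)=7890481/13987600
eigenvalues of AᵀA: λ = (tr ± √(tr²−4·det))/2 = 2809/25, 2809/559504
so κ_2 = √((2809/25) / (2809/559504)) = 149.6000


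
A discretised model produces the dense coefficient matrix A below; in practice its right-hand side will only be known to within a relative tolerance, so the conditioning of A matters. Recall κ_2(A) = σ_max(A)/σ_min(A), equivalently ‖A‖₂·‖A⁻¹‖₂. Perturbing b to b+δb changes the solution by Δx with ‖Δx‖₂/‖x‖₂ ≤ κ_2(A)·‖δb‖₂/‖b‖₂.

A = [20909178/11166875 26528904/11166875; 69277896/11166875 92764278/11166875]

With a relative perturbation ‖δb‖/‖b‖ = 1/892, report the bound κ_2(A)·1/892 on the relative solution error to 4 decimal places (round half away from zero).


AᵀA = [8378592958116/199518555625 11169938527488/199518555625; 11169938527488/199518555625 14894390432484/199518555625]; tr = 930919335624/7980742225, det = 212576400/319229689
λ_max, λ_min = (930919335624/7980742225 ± √866441157693477706469376/63692246461897950625)/2 = 2916/25, 1822500/319229689
κ = σ_max/σ_min = (54/5)/(1350/17867) = 142.9360
κ_2(A)·‖δb‖/‖b‖ = 0.1602

0.1602


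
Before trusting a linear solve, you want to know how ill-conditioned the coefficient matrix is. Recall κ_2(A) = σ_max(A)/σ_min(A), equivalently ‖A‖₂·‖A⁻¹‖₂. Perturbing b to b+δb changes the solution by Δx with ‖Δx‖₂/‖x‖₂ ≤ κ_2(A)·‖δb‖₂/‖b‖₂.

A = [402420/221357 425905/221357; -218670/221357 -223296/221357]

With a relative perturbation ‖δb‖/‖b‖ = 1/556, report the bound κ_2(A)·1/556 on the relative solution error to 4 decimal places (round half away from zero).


AᵀA = [725807700/169546441 762009780/169546441; 762009780/169546441 800194369/169546441]; tr = 1814509/201601, det = 900/201601
char-poly roots: 9 and 100/201601
κ_2(A) = √(λ_max/λ_min) = √(9 / (100/201601)) = 134.7000
perturbation bound = 134.7000·1/556 = 0.2423

0.2423


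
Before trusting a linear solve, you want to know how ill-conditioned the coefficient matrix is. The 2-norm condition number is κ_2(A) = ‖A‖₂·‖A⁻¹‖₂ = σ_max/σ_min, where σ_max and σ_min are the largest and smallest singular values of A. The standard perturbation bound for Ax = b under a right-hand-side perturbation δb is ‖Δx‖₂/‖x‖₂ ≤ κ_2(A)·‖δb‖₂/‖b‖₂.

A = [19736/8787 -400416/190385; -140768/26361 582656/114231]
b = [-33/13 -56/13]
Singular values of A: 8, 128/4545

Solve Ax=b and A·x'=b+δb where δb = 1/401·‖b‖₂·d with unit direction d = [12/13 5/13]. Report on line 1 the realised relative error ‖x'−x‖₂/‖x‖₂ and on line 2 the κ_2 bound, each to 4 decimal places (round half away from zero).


0.0031
0.7084

from the listed singular values, σ₁ = 8, σ_n = 128/4545
κ_2(A) = 8 / (128/4545) = 284.0625
bound on ‖Δx‖/‖x‖: κ·ε = 284.0625·1/401 = 0.7084
solve Ax = b  →  x = [-97.6810 -103.1088]
‖b‖₂ = 5.0000 and ‖x‖₂ = 142.0317
δb = ε·‖b‖·d = [0.0115 0.0048]; solving A·Δx = δb gives ‖Δx‖ = 0.4427
realised ‖Δx‖/‖x‖ = 0.0031
tightness: 0.0031 against a bound of 0.7084 (unrounded ratio ≈ 0.0044)


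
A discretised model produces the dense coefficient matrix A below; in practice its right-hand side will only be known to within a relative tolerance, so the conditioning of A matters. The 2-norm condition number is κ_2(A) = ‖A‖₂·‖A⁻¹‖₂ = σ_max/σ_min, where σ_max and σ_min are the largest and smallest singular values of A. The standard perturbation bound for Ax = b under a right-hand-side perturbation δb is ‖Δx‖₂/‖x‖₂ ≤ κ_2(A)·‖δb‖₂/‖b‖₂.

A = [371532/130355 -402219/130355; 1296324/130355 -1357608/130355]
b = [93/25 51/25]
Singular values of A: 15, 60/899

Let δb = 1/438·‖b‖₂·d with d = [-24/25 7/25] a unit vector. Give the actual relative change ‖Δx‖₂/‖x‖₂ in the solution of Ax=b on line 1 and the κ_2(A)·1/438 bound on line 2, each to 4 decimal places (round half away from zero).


σ_max = 15, σ_min = 60/899
condition number: 15 ÷ (60/899) = 224.7500
κ_2(A)·‖δb‖/‖b‖ = 0.5131
solve Ax = b  →  x = [-32.4121 -31.1448]
2-norm of b is 4.2426; of x, 44.9504
δb = ε·‖b‖·d = [-0.0093 0.0027]; solving A·Δx = δb gives ‖Δx‖ = 0.1451
dividing the unrounded norms, ‖Δx‖/‖x‖ = 0.0032
so the bound overstates the realised error by a factor of ≈ 158.9238 (computed from the unrounded values)

0.0032
0.5131


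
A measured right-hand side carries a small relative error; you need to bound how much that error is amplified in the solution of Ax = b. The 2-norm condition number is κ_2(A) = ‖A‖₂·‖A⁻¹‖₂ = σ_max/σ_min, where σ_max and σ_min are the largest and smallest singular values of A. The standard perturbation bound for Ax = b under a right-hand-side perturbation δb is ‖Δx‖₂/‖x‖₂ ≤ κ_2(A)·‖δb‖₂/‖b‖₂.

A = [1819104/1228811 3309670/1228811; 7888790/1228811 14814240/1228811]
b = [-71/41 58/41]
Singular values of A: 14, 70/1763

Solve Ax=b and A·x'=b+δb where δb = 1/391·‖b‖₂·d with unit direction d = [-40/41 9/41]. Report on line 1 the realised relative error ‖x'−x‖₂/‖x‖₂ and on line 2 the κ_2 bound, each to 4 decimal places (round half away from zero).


from the listed singular values, σ₁ = 14, σ_n = 70/1763
condition number: 14 ÷ (70/1763) = 352.6000
perturbation bound = 352.6000·1/391 = 0.9018
solve Ax = b  →  x = [-44.4118 23.7672]
‖b‖ = 2.2361, ‖x‖ = 50.3715
Δx = A⁻¹·δb where δb = 1/391·2.2361·d; ‖Δx‖ = 0.1440
realised ‖Δx‖/‖x‖ = 0.0029
realised/bound (from unrounded values) ≈ 0.0032

0.0029
0.9018


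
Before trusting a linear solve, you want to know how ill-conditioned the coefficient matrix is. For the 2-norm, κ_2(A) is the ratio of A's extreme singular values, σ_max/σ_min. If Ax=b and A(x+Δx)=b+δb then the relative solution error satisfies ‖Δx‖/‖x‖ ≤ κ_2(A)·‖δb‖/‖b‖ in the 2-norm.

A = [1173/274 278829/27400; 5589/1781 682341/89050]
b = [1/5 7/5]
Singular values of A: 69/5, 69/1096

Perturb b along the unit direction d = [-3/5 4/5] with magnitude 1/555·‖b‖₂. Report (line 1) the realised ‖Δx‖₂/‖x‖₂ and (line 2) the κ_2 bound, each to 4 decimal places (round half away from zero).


σ_max = 69/5, σ_min = 69/1096
κ_2(A) = (69/5) / (69/1096) = 219.2000
κ_2(A)·‖δb‖/‖b‖ = 0.3950
solve Ax = b  →  x = [-14.6343 6.1761]
‖b‖₂ = 1.4142 and ‖x‖₂ = 15.8842
δb = ε·‖b‖·d = [-0.0015 0.0020]; solving A·Δx = δb gives ‖Δx‖ = 0.0405
realised ‖Δx‖/‖x‖ = 0.0025
realised/bound (from unrounded values) ≈ 0.0065

0.0025
0.3950


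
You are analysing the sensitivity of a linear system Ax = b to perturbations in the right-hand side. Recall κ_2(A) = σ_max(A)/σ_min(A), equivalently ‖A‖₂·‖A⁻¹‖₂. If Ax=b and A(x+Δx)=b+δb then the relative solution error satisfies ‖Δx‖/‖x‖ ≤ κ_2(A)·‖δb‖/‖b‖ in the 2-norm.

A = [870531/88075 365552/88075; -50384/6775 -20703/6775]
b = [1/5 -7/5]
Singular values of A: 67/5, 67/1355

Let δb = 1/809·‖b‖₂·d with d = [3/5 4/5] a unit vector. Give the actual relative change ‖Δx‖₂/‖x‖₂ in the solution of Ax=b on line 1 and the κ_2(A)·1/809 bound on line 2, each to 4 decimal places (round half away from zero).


from the listed singular values, σ₁ = 67/5, σ_n = 67/1355
κ = σ_max/σ_min = (67/5)/(67/1355) = 271.0000
perturbation bound = 271.0000·1/809 = 0.3350
solve Ax = b  →  x = [7.8473 -18.6395]
2-norm of b is 1.4142; of x, 20.2240
with δb = [0.0010 0.0014], A·Δx = δb → ‖Δx‖ = 0.0354
dividing the unrounded norms, ‖Δx‖/‖x‖ = 0.0017
tightness: 0.0017 against a bound of 0.3350 (unrounded ratio ≈ 0.0052)

0.0017
0.3350


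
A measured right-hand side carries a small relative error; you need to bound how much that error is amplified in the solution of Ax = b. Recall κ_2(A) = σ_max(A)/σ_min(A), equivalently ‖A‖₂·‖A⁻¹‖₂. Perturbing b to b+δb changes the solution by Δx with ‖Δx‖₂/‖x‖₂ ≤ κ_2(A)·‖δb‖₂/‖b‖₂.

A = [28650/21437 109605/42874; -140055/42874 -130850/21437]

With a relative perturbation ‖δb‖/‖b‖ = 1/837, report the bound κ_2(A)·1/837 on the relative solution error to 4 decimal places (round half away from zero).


AᵀA = [135495225/10876804 63510000/2719201; 63510000/2719201 476332225/10876804]; tr = 1058525/18818, det = 5625/150544
λ_max, λ_min = (1058525/18818 ± √280105562500/88529281)/2 = 225/4, 25/37636
σ_max=√(225/4)=(15/2), σ_min=√(25/37636)=(5/194) → κ = 291.0000
κ_2(A)·‖δb‖/‖b‖ = 0.3477

0.3477


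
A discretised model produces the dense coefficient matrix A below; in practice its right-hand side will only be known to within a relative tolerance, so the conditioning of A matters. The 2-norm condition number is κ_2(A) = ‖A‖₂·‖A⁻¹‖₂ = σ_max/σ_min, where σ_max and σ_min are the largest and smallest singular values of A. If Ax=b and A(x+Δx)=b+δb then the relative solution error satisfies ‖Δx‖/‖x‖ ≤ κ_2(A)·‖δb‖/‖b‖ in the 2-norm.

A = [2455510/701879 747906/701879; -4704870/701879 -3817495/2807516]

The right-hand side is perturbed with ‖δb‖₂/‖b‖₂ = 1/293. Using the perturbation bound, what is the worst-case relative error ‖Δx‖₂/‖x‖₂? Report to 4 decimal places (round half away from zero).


form AᵀA = [97457893000/1704616369 43783357005/3409232738; 43783357005/3409232738 81394748209/27273861904] with trace 976038689/16224784 and determinant 23088025/4056196
char-poly roots: 961/16 and 96100/1014049
κ_2(A) = √(λ_max/λ_min) = √((961/16) / (96100/1014049)) = 25.1750
worst-case relative error ≤ 25.1750 × 1/293 = 0.0859

0.0859


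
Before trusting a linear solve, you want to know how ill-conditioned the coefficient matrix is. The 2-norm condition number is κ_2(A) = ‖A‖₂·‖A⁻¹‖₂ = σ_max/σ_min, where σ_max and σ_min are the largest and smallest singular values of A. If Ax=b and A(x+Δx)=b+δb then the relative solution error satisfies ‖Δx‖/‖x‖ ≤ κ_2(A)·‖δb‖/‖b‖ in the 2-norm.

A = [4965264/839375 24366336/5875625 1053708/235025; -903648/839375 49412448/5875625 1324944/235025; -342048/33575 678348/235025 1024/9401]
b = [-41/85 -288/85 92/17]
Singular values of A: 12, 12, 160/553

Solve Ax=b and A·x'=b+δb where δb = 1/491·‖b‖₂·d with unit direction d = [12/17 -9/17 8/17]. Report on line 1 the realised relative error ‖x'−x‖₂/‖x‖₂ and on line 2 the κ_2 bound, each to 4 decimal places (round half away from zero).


from the listed singular values, σ₁ = 12, σ_n = 160/553
κ_2(A) = 12 / (160/553) = 41.4750
κ_2(A)·‖δb‖/‖b‖ = 0.0845
solve Ax = b  →  x = [-2.6986 -8.0619 10.9100]
‖b‖₂ = 6.4031 and ‖x‖₂ = 13.8313
Δx = A⁻¹·δb where δb = 1/491·6.4031·d; ‖Δx‖ = 0.0451
relative error = 0.0033
tightness: 0.0033 against a bound of 0.0845 (unrounded ratio ≈ 0.0386)

0.0033
0.0845


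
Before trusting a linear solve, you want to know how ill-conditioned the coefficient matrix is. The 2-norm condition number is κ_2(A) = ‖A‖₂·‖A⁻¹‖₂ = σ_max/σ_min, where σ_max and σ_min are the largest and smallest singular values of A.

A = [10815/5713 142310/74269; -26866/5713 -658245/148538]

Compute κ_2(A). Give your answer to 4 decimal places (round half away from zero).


AᵀA = [838746181/32638369 798560595/32638369; 798560595/32638369 3043165825/130553476]; tr = 7607789/155236, det = 60025/155236
char-poly roots: 49 and 1225/155236
so κ_2 = √(49 / (1225/155236)) = 78.8000

78.8000


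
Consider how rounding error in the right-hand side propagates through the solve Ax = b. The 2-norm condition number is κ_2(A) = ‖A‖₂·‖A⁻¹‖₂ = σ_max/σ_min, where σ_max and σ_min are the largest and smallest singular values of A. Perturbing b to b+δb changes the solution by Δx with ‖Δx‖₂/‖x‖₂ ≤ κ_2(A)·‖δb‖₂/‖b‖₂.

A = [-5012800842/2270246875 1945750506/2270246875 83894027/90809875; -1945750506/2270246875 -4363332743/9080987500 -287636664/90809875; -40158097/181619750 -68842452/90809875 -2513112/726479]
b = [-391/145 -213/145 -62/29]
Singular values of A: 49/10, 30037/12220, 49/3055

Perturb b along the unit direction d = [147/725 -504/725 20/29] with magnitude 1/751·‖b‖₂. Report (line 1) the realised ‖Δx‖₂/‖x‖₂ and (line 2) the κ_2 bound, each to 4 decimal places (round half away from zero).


0.0050
0.4068

largest singular value 49/10, smallest 49/3055
κ_2(A) = (49/10) / (49/3055) = 305.5000
perturbation bound = 305.5000·1/751 = 0.4068
solve Ax = b  →  x = [18.2281 58.1375 -13.2877]
2-norm of b is 3.7417; of x, 62.3602
re-solving with b+δb shifts x by Δx of norm 0.3106
realised ‖Δx‖/‖x‖ = 0.0050
so the bound overstates the realised error by a factor of ≈ 81.6657 (computed from the unrounded values)


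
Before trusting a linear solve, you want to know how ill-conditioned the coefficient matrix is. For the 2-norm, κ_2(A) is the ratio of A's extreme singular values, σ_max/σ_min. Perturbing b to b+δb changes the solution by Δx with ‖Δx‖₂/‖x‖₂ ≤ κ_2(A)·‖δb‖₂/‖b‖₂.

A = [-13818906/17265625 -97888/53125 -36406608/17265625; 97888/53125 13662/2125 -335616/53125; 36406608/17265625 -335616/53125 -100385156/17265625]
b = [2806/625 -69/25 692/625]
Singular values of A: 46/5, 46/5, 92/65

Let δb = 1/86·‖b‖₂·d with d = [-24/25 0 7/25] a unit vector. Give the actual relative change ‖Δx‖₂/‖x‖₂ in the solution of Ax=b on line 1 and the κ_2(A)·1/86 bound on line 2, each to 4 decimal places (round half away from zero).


σ_max = 46/5, σ_min = 92/65
κ = σ_max/σ_min = (46/5)/(92/65) = 6.5000
worst-case relative error ≤ 6.5000 × 1/86 = 0.0756
solve Ax = b  →  x = [-2.7238 -0.3900 -0.7545]
2-norm of b is 5.3852; of x, 2.8531
δb = ε·‖b‖·d = [-0.0601 0.0000 0.0175]; solving A·Δx = δb gives ‖Δx‖ = 0.0442
relative error = 0.0155
so the bound overstates the realised error by a factor of ≈ 4.8743 (computed from the unrounded values)

0.0155
0.0756


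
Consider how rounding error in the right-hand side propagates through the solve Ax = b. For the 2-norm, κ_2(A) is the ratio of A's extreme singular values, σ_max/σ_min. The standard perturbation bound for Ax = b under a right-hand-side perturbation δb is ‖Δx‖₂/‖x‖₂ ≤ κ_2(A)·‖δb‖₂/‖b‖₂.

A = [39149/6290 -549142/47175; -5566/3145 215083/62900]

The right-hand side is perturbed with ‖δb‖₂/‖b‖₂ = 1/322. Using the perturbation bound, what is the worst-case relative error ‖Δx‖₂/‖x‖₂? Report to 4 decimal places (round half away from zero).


AᵀA = [66262625/1582564 -186352705/2373846; -186352705/2373846 8386011601/56972304]; tr = 37271509/197136, det = 366025/788544
char-poly roots: 3025/16 and 121/49284
κ = σ_max/σ_min = (55/4)/(11/222) = 277.5000
perturbation bound = 277.5000·1/322 = 0.8618

0.8618


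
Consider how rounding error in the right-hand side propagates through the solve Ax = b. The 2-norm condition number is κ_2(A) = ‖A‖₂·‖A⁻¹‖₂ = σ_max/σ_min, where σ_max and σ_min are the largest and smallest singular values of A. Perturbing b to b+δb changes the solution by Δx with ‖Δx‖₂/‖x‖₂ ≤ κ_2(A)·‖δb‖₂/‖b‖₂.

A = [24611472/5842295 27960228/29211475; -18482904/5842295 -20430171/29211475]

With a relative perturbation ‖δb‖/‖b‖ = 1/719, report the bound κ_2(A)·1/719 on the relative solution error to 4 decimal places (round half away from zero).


0.4955

AᵀA = [37893691771200/1365296434681 42630050313288/6826482173405; 42630050313288/6826482173405 47966649476049/34132410867025]; tr = 592093363329/20304825025, det = 136048896/20304825025
λ_max, λ_min = (592093363329/20304825025 ± √350563501102134704272641/412285919295866250625)/2 = 729/25, 186624/812193001
so κ_2 = √((729/25) / (186624/812193001)) = 356.2375
bound on ‖Δx‖/‖x‖: κ·ε = 356.2375·1/719 = 0.4955


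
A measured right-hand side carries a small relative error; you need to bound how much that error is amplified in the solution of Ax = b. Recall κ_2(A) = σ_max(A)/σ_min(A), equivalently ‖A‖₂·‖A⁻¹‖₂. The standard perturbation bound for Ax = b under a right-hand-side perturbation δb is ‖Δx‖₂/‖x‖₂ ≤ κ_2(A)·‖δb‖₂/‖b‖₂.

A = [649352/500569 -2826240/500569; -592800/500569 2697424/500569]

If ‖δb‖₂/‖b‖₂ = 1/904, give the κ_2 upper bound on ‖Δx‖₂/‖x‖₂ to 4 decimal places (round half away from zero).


form AᵀA = [919226944/297942121 -4083540480/297942121; -4083540480/297942121 18149499136/297942121] with trace 11343680/177241 and determinant 16384/177241
solving λ² − 11343680/177241·λ + 16384/177241 = 0 gives λ = 64, 256/177241
σ_max=√64=8, σ_min=√(256/177241)=(16/421) → κ = 210.5000
worst-case relative error ≤ 210.5000 × 1/904 = 0.2329

0.2329


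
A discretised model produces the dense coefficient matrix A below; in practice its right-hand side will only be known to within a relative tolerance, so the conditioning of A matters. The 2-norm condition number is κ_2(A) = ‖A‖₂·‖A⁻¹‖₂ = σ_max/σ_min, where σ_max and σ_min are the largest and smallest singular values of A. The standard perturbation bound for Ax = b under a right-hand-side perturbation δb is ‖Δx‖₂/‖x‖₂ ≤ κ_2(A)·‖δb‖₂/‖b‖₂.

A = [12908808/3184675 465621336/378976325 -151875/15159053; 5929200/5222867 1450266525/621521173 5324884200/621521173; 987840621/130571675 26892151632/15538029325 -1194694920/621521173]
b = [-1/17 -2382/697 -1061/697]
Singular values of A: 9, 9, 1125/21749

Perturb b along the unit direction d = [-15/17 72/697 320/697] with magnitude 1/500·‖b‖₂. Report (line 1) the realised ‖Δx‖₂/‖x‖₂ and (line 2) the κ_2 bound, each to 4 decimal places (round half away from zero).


largest singular value 9, smallest 1125/21749
κ_2(A) = 9 / (1125/21749) = 173.9920
perturbation bound = 173.9920·1/500 = 0.3480
solve Ax = b  →  x = [-5.4739 17.9740 -4.5689]
2-norm of b is 3.7417; of x, 19.3366
Δx = A⁻¹·δb where δb = 1/500·3.7417·d; ‖Δx‖ = 0.1447
realised ‖Δx‖/‖x‖ = 0.0075
realised/bound (from unrounded values) ≈ 0.0215

0.0075
0.3480


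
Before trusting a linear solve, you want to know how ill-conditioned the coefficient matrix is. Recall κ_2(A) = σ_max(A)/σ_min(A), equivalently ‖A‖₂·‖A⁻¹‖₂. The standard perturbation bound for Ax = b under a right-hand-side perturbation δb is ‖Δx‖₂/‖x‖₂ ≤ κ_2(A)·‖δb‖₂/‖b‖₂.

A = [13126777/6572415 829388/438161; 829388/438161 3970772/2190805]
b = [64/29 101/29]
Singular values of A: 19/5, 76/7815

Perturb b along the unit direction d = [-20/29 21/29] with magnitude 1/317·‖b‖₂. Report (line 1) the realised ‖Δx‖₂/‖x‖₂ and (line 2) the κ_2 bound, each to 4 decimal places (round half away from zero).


0.0130
1.2326

σ_max = 19/5, σ_min = 76/7815
κ_2(A) = (19/5) / (76/7815) = 390.7500
worst-case relative error ≤ 390.7500 × 1/317 = 1.2326
solve Ax = b  →  x = [-70.1543 75.1883]
‖b‖ = 4.1231, ‖x‖ = 102.8343
Δx = A⁻¹·δb where δb = 1/317·4.1231·d; ‖Δx‖ = 1.3375
realised ‖Δx‖/‖x‖ = 0.0130
so the bound overstates the realised error by a factor of ≈ 94.7758 (computed from the unrounded values)


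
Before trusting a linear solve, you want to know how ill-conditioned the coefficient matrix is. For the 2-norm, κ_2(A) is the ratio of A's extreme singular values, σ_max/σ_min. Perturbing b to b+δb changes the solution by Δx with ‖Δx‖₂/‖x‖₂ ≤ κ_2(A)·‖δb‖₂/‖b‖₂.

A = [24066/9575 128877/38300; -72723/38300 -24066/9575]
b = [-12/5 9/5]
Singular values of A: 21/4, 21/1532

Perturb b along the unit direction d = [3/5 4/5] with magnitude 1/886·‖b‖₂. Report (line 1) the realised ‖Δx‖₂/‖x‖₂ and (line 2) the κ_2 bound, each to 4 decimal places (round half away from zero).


σ_max = 21/4, σ_min = 21/1532
κ_2(A) = (21/4) / (21/1532) = 383.0000
perturbation bound = 383.0000·1/886 = 0.4323
solve Ax = b  →  x = [-0.3429 -0.4571]
2-norm of b is 3.0000; of x, 0.5714
with δb = [0.0020 0.0027], A·Δx = δb → ‖Δx‖ = 0.2470
realised ‖Δx‖/‖x‖ = 0.4323
so the bound is sharp here: realised error equals the bound

0.4323
0.4323
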